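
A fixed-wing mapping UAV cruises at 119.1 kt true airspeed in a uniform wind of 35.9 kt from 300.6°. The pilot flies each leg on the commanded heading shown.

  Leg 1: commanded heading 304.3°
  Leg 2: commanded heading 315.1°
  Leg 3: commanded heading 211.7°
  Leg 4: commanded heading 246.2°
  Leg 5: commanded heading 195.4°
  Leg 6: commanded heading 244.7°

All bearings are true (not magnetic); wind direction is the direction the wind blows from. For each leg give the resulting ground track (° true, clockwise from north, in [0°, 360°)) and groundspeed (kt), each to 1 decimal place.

Leg 1: heading 304.3°; drift +1.6° → track 305.9°, groundspeed 83.3 kt
Leg 2: heading 315.1°; drift +6.1° → track 321.2°, groundspeed 84.8 kt
Leg 3: heading 211.7°; drift -16.9° → track 194.8°, groundspeed 123.7 kt
Leg 4: heading 246.2°; drift -16.6° → track 229.6°, groundspeed 102.4 kt
Leg 5: heading 195.4°; drift -15.1° → track 180.3°, groundspeed 133.1 kt
Leg 6: heading 244.7°; drift -16.7° → track 228.0°, groundspeed 103.3 kt

Leg 1: track=305.9°, groundspeed=83.3 kt
Leg 2: track=321.2°, groundspeed=84.8 kt
Leg 3: track=194.8°, groundspeed=123.7 kt
Leg 4: track=229.6°, groundspeed=102.4 kt
Leg 5: track=180.3°, groundspeed=133.1 kt
Leg 6: track=228.0°, groundspeed=103.3 kt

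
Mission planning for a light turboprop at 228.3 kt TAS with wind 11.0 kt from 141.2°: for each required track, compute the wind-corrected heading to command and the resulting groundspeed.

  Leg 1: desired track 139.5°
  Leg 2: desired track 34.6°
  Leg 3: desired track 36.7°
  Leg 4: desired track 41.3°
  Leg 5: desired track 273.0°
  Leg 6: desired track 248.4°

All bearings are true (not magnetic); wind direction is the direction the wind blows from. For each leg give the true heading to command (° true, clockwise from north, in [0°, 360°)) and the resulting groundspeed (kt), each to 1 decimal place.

Leg 1: heading=139.6°, groundspeed=217.3 kt
Leg 2: heading=37.2°, groundspeed=231.2 kt
Leg 3: heading=39.4°, groundspeed=230.8 kt
Leg 4: heading=44.0°, groundspeed=229.9 kt
Leg 5: heading=270.9°, groundspeed=235.5 kt
Leg 6: heading=245.8°, groundspeed=231.3 kt

Leg 1: desired track 139.5°; wind correction +0.1° → command heading 139.6°, groundspeed 217.3 kt
Leg 2: desired track 34.6°; wind correction +2.6° → command heading 37.2°, groundspeed 231.2 kt
Leg 3: desired track 36.7°; wind correction +2.7° → command heading 39.4°, groundspeed 230.8 kt
Leg 4: desired track 41.3°; wind correction +2.7° → command heading 44.0°, groundspeed 229.9 kt
Leg 5: desired track 273.0°; wind correction -2.1° → command heading 270.9°, groundspeed 235.5 kt
Leg 6: desired track 248.4°; wind correction -2.6° → command heading 245.8°, groundspeed 231.3 kt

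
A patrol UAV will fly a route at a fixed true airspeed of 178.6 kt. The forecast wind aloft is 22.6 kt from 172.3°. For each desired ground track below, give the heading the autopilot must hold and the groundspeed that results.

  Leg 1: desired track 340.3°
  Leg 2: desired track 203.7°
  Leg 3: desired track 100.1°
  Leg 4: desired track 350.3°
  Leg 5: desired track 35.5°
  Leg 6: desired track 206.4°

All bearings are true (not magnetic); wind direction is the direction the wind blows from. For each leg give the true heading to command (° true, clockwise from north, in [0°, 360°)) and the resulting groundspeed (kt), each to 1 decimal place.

Leg 1: heading=338.8°, groundspeed=200.6 kt
Leg 2: heading=199.9°, groundspeed=158.9 kt
Leg 3: heading=107.0°, groundspeed=170.4 kt
Leg 4: heading=350.0°, groundspeed=201.2 kt
Leg 5: heading=40.5°, groundspeed=194.4 kt
Leg 6: heading=202.3°, groundspeed=159.4 kt

Leg 1: desired track 340.3°; wind correction -1.5° → command heading 338.8°, groundspeed 200.6 kt
Leg 2: desired track 203.7°; wind correction -3.8° → command heading 199.9°, groundspeed 158.9 kt
Leg 3: desired track 100.1°; wind correction +6.9° → command heading 107.0°, groundspeed 170.4 kt
Leg 4: desired track 350.3°; wind correction -0.3° → command heading 350.0°, groundspeed 201.2 kt
Leg 5: desired track 35.5°; wind correction +5.0° → command heading 40.5°, groundspeed 194.4 kt
Leg 6: desired track 206.4°; wind correction -4.1° → command heading 202.3°, groundspeed 159.4 kt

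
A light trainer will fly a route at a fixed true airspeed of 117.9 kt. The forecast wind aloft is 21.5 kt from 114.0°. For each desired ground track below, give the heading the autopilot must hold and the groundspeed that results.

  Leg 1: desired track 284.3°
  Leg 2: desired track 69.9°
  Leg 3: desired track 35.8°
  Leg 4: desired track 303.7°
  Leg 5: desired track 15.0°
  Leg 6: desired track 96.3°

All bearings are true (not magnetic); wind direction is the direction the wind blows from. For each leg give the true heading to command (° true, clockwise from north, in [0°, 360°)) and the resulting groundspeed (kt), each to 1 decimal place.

Leg 1: heading=282.5°, groundspeed=139.0 kt
Leg 2: heading=77.2°, groundspeed=101.5 kt
Leg 3: heading=46.1°, groundspeed=111.6 kt
Leg 4: heading=305.5°, groundspeed=139.0 kt
Leg 5: heading=25.4°, groundspeed=119.3 kt
Leg 6: heading=99.5°, groundspeed=97.2 kt

Leg 1: desired track 284.3°; wind correction -1.8° → command heading 282.5°, groundspeed 139.0 kt
Leg 2: desired track 69.9°; wind correction +7.3° → command heading 77.2°, groundspeed 101.5 kt
Leg 3: desired track 35.8°; wind correction +10.3° → command heading 46.1°, groundspeed 111.6 kt
Leg 4: desired track 303.7°; wind correction +1.8° → command heading 305.5°, groundspeed 139.0 kt
Leg 5: desired track 15.0°; wind correction +10.4° → command heading 25.4°, groundspeed 119.3 kt
Leg 6: desired track 96.3°; wind correction +3.2° → command heading 99.5°, groundspeed 97.2 kt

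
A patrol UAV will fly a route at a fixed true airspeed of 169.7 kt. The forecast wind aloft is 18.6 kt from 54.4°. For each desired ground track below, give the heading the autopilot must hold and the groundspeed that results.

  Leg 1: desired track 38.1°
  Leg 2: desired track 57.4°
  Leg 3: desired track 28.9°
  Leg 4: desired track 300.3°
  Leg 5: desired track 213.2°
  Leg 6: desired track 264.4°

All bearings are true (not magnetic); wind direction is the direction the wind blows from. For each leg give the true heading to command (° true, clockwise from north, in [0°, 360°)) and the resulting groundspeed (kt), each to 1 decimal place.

Leg 1: desired track 38.1°; wind correction +1.8° → command heading 39.9°, groundspeed 151.8 kt
Leg 2: desired track 57.4°; wind correction -0.3° → command heading 57.1°, groundspeed 151.1 kt
Leg 3: desired track 28.9°; wind correction +2.7° → command heading 31.6°, groundspeed 152.7 kt
Leg 4: desired track 300.3°; wind correction +5.7° → command heading 306.0°, groundspeed 176.4 kt
Leg 5: desired track 213.2°; wind correction -2.3° → command heading 210.9°, groundspeed 186.9 kt
Leg 6: desired track 264.4°; wind correction +3.1° → command heading 267.5°, groundspeed 185.6 kt

Leg 1: heading=39.9°, groundspeed=151.8 kt
Leg 2: heading=57.1°, groundspeed=151.1 kt
Leg 3: heading=31.6°, groundspeed=152.7 kt
Leg 4: heading=306.0°, groundspeed=176.4 kt
Leg 5: heading=210.9°, groundspeed=186.9 kt
Leg 6: heading=267.5°, groundspeed=185.6 kt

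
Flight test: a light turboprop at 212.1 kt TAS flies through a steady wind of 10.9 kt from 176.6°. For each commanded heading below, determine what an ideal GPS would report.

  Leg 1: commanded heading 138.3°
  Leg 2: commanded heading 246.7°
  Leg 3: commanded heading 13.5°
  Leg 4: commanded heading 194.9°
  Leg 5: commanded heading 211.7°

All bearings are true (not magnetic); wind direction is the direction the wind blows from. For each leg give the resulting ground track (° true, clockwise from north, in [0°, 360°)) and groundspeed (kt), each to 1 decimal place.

Leg 1: heading 138.3°; drift -1.9° → track 136.4°, groundspeed 203.7 kt
Leg 2: heading 246.7°; drift +2.8° → track 249.5°, groundspeed 208.6 kt
Leg 3: heading 13.5°; drift -0.8° → track 12.7°, groundspeed 222.6 kt
Leg 4: heading 194.9°; drift +1.0° → track 195.9°, groundspeed 201.8 kt
Leg 5: heading 211.7°; drift +1.8° → track 213.5°, groundspeed 203.3 kt

Leg 1: track=136.4°, groundspeed=203.7 kt
Leg 2: track=249.5°, groundspeed=208.6 kt
Leg 3: track=12.7°, groundspeed=222.6 kt
Leg 4: track=195.9°, groundspeed=201.8 kt
Leg 5: track=213.5°, groundspeed=203.3 kt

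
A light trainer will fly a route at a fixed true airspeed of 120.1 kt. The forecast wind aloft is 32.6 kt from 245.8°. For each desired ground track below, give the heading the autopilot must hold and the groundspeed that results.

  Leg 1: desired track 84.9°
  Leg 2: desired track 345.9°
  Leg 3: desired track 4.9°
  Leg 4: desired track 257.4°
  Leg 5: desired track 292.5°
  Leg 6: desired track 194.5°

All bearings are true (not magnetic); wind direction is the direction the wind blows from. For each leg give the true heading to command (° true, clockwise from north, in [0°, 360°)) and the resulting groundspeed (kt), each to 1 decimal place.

Leg 1: desired track 84.9°; wind correction +5.1° → command heading 90.0°, groundspeed 150.4 kt
Leg 2: desired track 345.9°; wind correction -15.5° → command heading 330.4°, groundspeed 121.4 kt
Leg 3: desired track 4.9°; wind correction -13.7° → command heading 351.2°, groundspeed 132.5 kt
Leg 4: desired track 257.4°; wind correction -3.1° → command heading 254.3°, groundspeed 88.0 kt
Leg 5: desired track 292.5°; wind correction -11.4° → command heading 281.1°, groundspeed 95.4 kt
Leg 6: desired track 194.5°; wind correction +12.2° → command heading 206.7°, groundspeed 97.0 kt

Leg 1: heading=90.0°, groundspeed=150.4 kt
Leg 2: heading=330.4°, groundspeed=121.4 kt
Leg 3: heading=351.2°, groundspeed=132.5 kt
Leg 4: heading=254.3°, groundspeed=88.0 kt
Leg 5: heading=281.1°, groundspeed=95.4 kt
Leg 6: heading=206.7°, groundspeed=97.0 kt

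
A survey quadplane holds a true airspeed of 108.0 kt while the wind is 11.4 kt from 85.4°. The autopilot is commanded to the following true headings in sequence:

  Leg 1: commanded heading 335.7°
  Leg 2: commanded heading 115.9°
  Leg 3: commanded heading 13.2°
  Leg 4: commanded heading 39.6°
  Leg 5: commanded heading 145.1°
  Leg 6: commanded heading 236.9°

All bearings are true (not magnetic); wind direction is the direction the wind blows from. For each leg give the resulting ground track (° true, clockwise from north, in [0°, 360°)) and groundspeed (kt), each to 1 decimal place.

Leg 1: heading 335.7°; drift -5.5° → track 330.2°, groundspeed 112.4 kt
Leg 2: heading 115.9°; drift +3.4° → track 119.3°, groundspeed 98.3 kt
Leg 3: heading 13.2°; drift -5.9° → track 7.3°, groundspeed 105.1 kt
Leg 4: heading 39.6°; drift -4.7° → track 34.9°, groundspeed 100.4 kt
Leg 5: heading 145.1°; drift +5.5° → track 150.6°, groundspeed 102.7 kt
Leg 6: heading 236.9°; drift +2.6° → track 239.5°, groundspeed 118.1 kt

Leg 1: track=330.2°, groundspeed=112.4 kt
Leg 2: track=119.3°, groundspeed=98.3 kt
Leg 3: track=7.3°, groundspeed=105.1 kt
Leg 4: track=34.9°, groundspeed=100.4 kt
Leg 5: track=150.6°, groundspeed=102.7 kt
Leg 6: track=239.5°, groundspeed=118.1 kt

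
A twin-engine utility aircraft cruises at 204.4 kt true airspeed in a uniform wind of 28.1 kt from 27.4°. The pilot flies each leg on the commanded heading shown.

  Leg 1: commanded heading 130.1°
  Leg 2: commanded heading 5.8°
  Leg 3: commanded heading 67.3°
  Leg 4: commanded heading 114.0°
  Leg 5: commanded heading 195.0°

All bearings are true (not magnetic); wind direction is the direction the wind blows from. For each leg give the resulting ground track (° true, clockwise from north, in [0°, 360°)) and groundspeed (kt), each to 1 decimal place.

Leg 1: track=137.5°, groundspeed=212.4 kt
Leg 2: track=2.5°, groundspeed=178.6 kt
Leg 3: track=72.9°, groundspeed=183.7 kt
Leg 4: track=121.9°, groundspeed=204.7 kt
Leg 5: track=196.5°, groundspeed=231.9 kt

Leg 1: heading 130.1°; drift +7.4° → track 137.5°, groundspeed 212.4 kt
Leg 2: heading 5.8°; drift -3.3° → track 2.5°, groundspeed 178.6 kt
Leg 3: heading 67.3°; drift +5.6° → track 72.9°, groundspeed 183.7 kt
Leg 4: heading 114.0°; drift +7.9° → track 121.9°, groundspeed 204.7 kt
Leg 5: heading 195.0°; drift +1.5° → track 196.5°, groundspeed 231.9 kt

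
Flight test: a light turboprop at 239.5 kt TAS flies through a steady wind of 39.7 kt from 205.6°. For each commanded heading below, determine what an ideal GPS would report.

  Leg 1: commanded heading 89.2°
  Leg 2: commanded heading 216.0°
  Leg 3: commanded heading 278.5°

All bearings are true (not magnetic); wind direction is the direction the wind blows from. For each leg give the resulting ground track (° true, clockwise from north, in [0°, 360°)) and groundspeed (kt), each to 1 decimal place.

Leg 1: heading 89.2°; drift -7.9° → track 81.3°, groundspeed 259.6 kt
Leg 2: heading 216.0°; drift +2.0° → track 218.0°, groundspeed 200.6 kt
Leg 3: heading 278.5°; drift +9.5° → track 288.0°, groundspeed 231.0 kt

Leg 1: track=81.3°, groundspeed=259.6 kt
Leg 2: track=218.0°, groundspeed=200.6 kt
Leg 3: track=288.0°, groundspeed=231.0 kt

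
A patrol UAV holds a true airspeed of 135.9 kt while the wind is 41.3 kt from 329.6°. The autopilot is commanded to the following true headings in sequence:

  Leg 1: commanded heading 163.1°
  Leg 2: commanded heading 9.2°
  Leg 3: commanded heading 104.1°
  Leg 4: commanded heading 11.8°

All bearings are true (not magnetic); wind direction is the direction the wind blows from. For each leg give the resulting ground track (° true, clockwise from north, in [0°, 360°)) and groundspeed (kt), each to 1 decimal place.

Leg 1: track=160.0°, groundspeed=176.3 kt
Leg 2: track=23.4°, groundspeed=107.4 kt
Leg 3: track=114.2°, groundspeed=167.5 kt
Leg 4: track=26.6°, groundspeed=108.9 kt

Leg 1: heading 163.1°; drift -3.1° → track 160.0°, groundspeed 176.3 kt
Leg 2: heading 9.2°; drift +14.2° → track 23.4°, groundspeed 107.4 kt
Leg 3: heading 104.1°; drift +10.1° → track 114.2°, groundspeed 167.5 kt
Leg 4: heading 11.8°; drift +14.8° → track 26.6°, groundspeed 108.9 kt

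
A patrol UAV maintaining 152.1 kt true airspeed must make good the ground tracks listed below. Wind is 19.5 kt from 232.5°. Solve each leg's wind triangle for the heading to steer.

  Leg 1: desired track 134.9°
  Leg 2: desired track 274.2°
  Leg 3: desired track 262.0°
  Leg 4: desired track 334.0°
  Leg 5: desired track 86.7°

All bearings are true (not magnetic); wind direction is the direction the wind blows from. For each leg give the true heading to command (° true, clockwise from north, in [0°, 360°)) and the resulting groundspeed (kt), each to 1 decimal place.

Leg 1: desired track 134.9°; wind correction +7.3° → command heading 142.2°, groundspeed 153.4 kt
Leg 2: desired track 274.2°; wind correction -4.9° → command heading 269.3°, groundspeed 137.0 kt
Leg 3: desired track 262.0°; wind correction -3.6° → command heading 258.4°, groundspeed 134.8 kt
Leg 4: desired track 334.0°; wind correction -7.2° → command heading 326.8°, groundspeed 154.8 kt
Leg 5: desired track 86.7°; wind correction +4.1° → command heading 90.8°, groundspeed 167.8 kt

Leg 1: heading=142.2°, groundspeed=153.4 kt
Leg 2: heading=269.3°, groundspeed=137.0 kt
Leg 3: heading=258.4°, groundspeed=134.8 kt
Leg 4: heading=326.8°, groundspeed=154.8 kt
Leg 5: heading=90.8°, groundspeed=167.8 kt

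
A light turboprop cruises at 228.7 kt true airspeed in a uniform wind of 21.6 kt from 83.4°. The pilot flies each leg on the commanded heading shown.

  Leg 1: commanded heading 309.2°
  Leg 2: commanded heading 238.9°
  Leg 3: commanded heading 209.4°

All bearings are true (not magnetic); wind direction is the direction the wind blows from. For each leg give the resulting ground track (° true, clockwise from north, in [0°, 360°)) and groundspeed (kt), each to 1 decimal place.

Leg 1: track=305.6°, groundspeed=244.3 kt
Leg 2: track=241.0°, groundspeed=248.5 kt
Leg 3: track=213.5°, groundspeed=242.0 kt

Leg 1: heading 309.2°; drift -3.6° → track 305.6°, groundspeed 244.3 kt
Leg 2: heading 238.9°; drift +2.1° → track 241.0°, groundspeed 248.5 kt
Leg 3: heading 209.4°; drift +4.1° → track 213.5°, groundspeed 242.0 kt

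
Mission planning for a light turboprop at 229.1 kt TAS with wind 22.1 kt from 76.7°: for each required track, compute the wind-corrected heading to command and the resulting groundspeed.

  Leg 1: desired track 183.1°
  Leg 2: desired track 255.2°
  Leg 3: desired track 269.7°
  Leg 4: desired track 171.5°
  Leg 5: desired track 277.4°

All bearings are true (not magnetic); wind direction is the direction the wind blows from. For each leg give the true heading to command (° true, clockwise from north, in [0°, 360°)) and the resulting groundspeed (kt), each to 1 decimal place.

Leg 1: desired track 183.1°; wind correction -5.3° → command heading 177.8°, groundspeed 234.4 kt
Leg 2: desired track 255.2°; wind correction -0.1° → command heading 255.1°, groundspeed 251.2 kt
Leg 3: desired track 269.7°; wind correction +1.2° → command heading 270.9°, groundspeed 250.6 kt
Leg 4: desired track 171.5°; wind correction -5.5° → command heading 166.0°, groundspeed 229.9 kt
Leg 5: desired track 277.4°; wind correction +2.0° → command heading 279.4°, groundspeed 249.6 kt

Leg 1: heading=177.8°, groundspeed=234.4 kt
Leg 2: heading=255.1°, groundspeed=251.2 kt
Leg 3: heading=270.9°, groundspeed=250.6 kt
Leg 4: heading=166.0°, groundspeed=229.9 kt
Leg 5: heading=279.4°, groundspeed=249.6 kt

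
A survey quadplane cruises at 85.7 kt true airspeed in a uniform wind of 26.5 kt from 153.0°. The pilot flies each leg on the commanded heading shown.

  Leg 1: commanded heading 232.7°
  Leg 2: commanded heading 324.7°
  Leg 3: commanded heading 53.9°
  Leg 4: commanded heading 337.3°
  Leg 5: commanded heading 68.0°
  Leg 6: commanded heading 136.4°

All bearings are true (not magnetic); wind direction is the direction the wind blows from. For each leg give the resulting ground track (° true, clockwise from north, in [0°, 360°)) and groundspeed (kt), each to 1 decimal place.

Leg 1: heading 232.7°; drift +17.9° → track 250.6°, groundspeed 85.1 kt
Leg 2: heading 324.7°; drift +2.0° → track 326.7°, groundspeed 112.0 kt
Leg 3: heading 53.9°; drift -16.2° → track 37.7°, groundspeed 93.6 kt
Leg 4: heading 337.3°; drift -1.0° → track 336.3°, groundspeed 112.1 kt
Leg 5: heading 68.0°; drift -17.6° → track 50.4°, groundspeed 87.5 kt
Leg 6: heading 136.4°; drift -7.2° → track 129.2°, groundspeed 60.8 kt

Leg 1: track=250.6°, groundspeed=85.1 kt
Leg 2: track=326.7°, groundspeed=112.0 kt
Leg 3: track=37.7°, groundspeed=93.6 kt
Leg 4: track=336.3°, groundspeed=112.1 kt
Leg 5: track=50.4°, groundspeed=87.5 kt
Leg 6: track=129.2°, groundspeed=60.8 kt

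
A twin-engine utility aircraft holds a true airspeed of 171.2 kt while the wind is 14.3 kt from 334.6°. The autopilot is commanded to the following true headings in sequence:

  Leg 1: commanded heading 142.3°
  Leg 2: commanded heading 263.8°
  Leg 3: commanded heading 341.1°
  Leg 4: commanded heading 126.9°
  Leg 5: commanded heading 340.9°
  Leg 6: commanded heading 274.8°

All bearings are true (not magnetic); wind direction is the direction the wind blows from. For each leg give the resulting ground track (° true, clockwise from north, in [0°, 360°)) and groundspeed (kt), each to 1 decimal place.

Leg 1: track=143.2°, groundspeed=185.2 kt
Leg 2: track=259.2°, groundspeed=167.0 kt
Leg 3: track=341.7°, groundspeed=157.0 kt
Leg 4: track=129.0°, groundspeed=184.0 kt
Leg 5: track=341.5°, groundspeed=157.0 kt
Leg 6: track=270.5°, groundspeed=164.5 kt

Leg 1: heading 142.3°; drift +0.9° → track 143.2°, groundspeed 185.2 kt
Leg 2: heading 263.8°; drift -4.6° → track 259.2°, groundspeed 167.0 kt
Leg 3: heading 341.1°; drift +0.6° → track 341.7°, groundspeed 157.0 kt
Leg 4: heading 126.9°; drift +2.1° → track 129.0°, groundspeed 184.0 kt
Leg 5: heading 340.9°; drift +0.6° → track 341.5°, groundspeed 157.0 kt
Leg 6: heading 274.8°; drift -4.3° → track 270.5°, groundspeed 164.5 kt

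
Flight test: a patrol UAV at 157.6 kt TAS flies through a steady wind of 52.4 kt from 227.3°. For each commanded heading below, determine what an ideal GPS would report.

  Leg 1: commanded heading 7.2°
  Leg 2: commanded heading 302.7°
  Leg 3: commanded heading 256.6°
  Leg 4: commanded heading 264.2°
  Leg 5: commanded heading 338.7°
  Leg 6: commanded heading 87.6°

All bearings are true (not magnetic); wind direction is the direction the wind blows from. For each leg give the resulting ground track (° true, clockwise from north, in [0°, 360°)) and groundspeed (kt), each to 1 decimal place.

Leg 1: heading 7.2°; drift +9.7° → track 16.9°, groundspeed 200.5 kt
Leg 2: heading 302.7°; drift +19.4° → track 322.1°, groundspeed 153.0 kt
Leg 3: heading 256.6°; drift +12.9° → track 269.5°, groundspeed 114.8 kt
Leg 4: heading 264.2°; drift +15.2° → track 279.4°, groundspeed 119.9 kt
Leg 5: heading 338.7°; drift +15.4° → track 354.1°, groundspeed 183.3 kt
Leg 6: heading 87.6°; drift -9.7° → track 77.9°, groundspeed 200.4 kt

Leg 1: track=16.9°, groundspeed=200.5 kt
Leg 2: track=322.1°, groundspeed=153.0 kt
Leg 3: track=269.5°, groundspeed=114.8 kt
Leg 4: track=279.4°, groundspeed=119.9 kt
Leg 5: track=354.1°, groundspeed=183.3 kt
Leg 6: track=77.9°, groundspeed=200.4 kt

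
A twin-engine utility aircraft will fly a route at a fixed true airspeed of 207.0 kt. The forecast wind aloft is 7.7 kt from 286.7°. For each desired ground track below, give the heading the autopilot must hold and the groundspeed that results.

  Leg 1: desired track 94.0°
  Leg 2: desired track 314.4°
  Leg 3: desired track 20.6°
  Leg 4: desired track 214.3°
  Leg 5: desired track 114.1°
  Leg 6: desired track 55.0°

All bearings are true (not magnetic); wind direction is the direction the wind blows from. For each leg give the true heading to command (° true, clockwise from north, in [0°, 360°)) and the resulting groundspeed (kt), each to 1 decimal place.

Leg 1: desired track 94.0°; wind correction -0.5° → command heading 93.5°, groundspeed 214.5 kt
Leg 2: desired track 314.4°; wind correction -1.0° → command heading 313.4°, groundspeed 200.2 kt
Leg 3: desired track 20.6°; wind correction -2.1° → command heading 18.5°, groundspeed 207.4 kt
Leg 4: desired track 214.3°; wind correction +2.0° → command heading 216.3°, groundspeed 204.5 kt
Leg 5: desired track 114.1°; wind correction +0.3° → command heading 114.4°, groundspeed 214.6 kt
Leg 6: desired track 55.0°; wind correction -1.7° → command heading 53.3°, groundspeed 211.7 kt

Leg 1: heading=93.5°, groundspeed=214.5 kt
Leg 2: heading=313.4°, groundspeed=200.2 kt
Leg 3: heading=18.5°, groundspeed=207.4 kt
Leg 4: heading=216.3°, groundspeed=204.5 kt
Leg 5: heading=114.4°, groundspeed=214.6 kt
Leg 6: heading=53.3°, groundspeed=211.7 kt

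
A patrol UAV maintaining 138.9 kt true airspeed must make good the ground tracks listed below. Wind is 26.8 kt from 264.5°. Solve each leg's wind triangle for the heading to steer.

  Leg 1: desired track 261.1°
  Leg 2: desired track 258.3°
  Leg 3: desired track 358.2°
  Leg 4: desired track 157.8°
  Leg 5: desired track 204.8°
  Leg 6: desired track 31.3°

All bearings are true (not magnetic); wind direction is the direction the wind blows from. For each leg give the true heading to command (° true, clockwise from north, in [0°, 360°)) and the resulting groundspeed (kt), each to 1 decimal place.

Leg 1: heading=261.8°, groundspeed=112.1 kt
Leg 2: heading=259.5°, groundspeed=112.2 kt
Leg 3: heading=347.1°, groundspeed=138.0 kt
Leg 4: heading=168.4°, groundspeed=144.2 kt
Leg 5: heading=214.4°, groundspeed=123.4 kt
Leg 6: heading=22.4°, groundspeed=153.3 kt

Leg 1: desired track 261.1°; wind correction +0.7° → command heading 261.8°, groundspeed 112.1 kt
Leg 2: desired track 258.3°; wind correction +1.2° → command heading 259.5°, groundspeed 112.2 kt
Leg 3: desired track 358.2°; wind correction -11.1° → command heading 347.1°, groundspeed 138.0 kt
Leg 4: desired track 157.8°; wind correction +10.6° → command heading 168.4°, groundspeed 144.2 kt
Leg 5: desired track 204.8°; wind correction +9.6° → command heading 214.4°, groundspeed 123.4 kt
Leg 6: desired track 31.3°; wind correction -8.9° → command heading 22.4°, groundspeed 153.3 kt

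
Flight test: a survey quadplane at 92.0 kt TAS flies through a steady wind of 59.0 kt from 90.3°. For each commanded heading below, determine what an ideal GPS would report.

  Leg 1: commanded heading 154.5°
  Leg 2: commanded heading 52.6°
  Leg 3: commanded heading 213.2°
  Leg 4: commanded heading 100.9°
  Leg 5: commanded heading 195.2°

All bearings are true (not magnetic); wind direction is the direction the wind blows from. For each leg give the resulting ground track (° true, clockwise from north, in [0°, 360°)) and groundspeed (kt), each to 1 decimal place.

Leg 1: track=193.2°, groundspeed=85.0 kt
Leg 2: track=14.1°, groundspeed=57.9 kt
Leg 3: track=235.0°, groundspeed=133.6 kt
Leg 4: track=118.6°, groundspeed=35.7 kt
Leg 5: track=223.2°, groundspeed=121.4 kt

Leg 1: heading 154.5°; drift +38.7° → track 193.2°, groundspeed 85.0 kt
Leg 2: heading 52.6°; drift -38.5° → track 14.1°, groundspeed 57.9 kt
Leg 3: heading 213.2°; drift +21.8° → track 235.0°, groundspeed 133.6 kt
Leg 4: heading 100.9°; drift +17.7° → track 118.6°, groundspeed 35.7 kt
Leg 5: heading 195.2°; drift +28.0° → track 223.2°, groundspeed 121.4 kt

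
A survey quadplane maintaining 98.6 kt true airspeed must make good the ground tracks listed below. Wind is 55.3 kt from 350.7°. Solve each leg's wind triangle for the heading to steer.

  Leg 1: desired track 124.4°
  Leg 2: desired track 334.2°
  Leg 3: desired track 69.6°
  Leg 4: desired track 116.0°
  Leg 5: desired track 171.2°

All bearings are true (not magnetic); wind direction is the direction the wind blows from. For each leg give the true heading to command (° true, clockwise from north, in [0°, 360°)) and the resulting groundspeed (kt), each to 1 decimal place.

Leg 1: desired track 124.4°; wind correction -23.9° → command heading 100.5°, groundspeed 128.3 kt
Leg 2: desired track 334.2°; wind correction +9.2° → command heading 343.4°, groundspeed 44.3 kt
Leg 3: desired track 69.6°; wind correction -33.4° → command heading 36.2°, groundspeed 71.7 kt
Leg 4: desired track 116.0°; wind correction -27.2° → command heading 88.8°, groundspeed 119.6 kt
Leg 5: desired track 171.2°; wind correction +0.3° → command heading 171.5°, groundspeed 153.9 kt

Leg 1: heading=100.5°, groundspeed=128.3 kt
Leg 2: heading=343.4°, groundspeed=44.3 kt
Leg 3: heading=36.2°, groundspeed=71.7 kt
Leg 4: heading=88.8°, groundspeed=119.6 kt
Leg 5: heading=171.5°, groundspeed=153.9 kt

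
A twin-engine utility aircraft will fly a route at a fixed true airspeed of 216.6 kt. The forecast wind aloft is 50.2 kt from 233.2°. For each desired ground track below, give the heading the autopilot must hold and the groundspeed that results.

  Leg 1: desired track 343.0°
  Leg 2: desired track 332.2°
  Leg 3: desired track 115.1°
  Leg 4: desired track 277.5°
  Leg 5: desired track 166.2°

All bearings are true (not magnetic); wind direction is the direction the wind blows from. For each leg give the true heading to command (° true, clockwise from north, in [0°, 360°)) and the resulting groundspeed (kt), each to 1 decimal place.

Leg 1: heading=330.4°, groundspeed=228.4 kt
Leg 2: heading=319.0°, groundspeed=218.7 kt
Leg 3: heading=126.9°, groundspeed=235.7 kt
Leg 4: heading=268.2°, groundspeed=177.8 kt
Leg 5: heading=178.5°, groundspeed=192.0 kt

Leg 1: desired track 343.0°; wind correction -12.6° → command heading 330.4°, groundspeed 228.4 kt
Leg 2: desired track 332.2°; wind correction -13.2° → command heading 319.0°, groundspeed 218.7 kt
Leg 3: desired track 115.1°; wind correction +11.8° → command heading 126.9°, groundspeed 235.7 kt
Leg 4: desired track 277.5°; wind correction -9.3° → command heading 268.2°, groundspeed 177.8 kt
Leg 5: desired track 166.2°; wind correction +12.3° → command heading 178.5°, groundspeed 192.0 kt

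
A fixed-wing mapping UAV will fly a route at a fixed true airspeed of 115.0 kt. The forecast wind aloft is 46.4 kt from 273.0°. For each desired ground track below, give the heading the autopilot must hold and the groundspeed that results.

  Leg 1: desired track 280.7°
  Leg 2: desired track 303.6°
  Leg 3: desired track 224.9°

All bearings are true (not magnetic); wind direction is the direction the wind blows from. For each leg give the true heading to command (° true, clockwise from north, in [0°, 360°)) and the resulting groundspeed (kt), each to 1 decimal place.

Leg 1: heading=277.6°, groundspeed=68.9 kt
Leg 2: heading=291.7°, groundspeed=72.6 kt
Leg 3: heading=242.4°, groundspeed=78.7 kt

Leg 1: desired track 280.7°; wind correction -3.1° → command heading 277.6°, groundspeed 68.9 kt
Leg 2: desired track 303.6°; wind correction -11.9° → command heading 291.7°, groundspeed 72.6 kt
Leg 3: desired track 224.9°; wind correction +17.5° → command heading 242.4°, groundspeed 78.7 kt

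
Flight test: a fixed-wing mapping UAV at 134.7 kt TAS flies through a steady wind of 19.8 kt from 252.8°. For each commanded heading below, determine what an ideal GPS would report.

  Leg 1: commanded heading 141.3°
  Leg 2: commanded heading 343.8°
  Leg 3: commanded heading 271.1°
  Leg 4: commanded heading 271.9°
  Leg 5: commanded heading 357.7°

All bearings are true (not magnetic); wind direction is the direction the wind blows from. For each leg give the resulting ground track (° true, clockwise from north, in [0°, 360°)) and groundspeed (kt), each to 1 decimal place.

Leg 1: track=133.9°, groundspeed=143.1 kt
Leg 2: track=352.1°, groundspeed=136.5 kt
Leg 3: track=274.2°, groundspeed=116.1 kt
Leg 4: track=275.1°, groundspeed=116.2 kt
Leg 5: track=5.5°, groundspeed=141.1 kt

Leg 1: heading 141.3°; drift -7.4° → track 133.9°, groundspeed 143.1 kt
Leg 2: heading 343.8°; drift +8.3° → track 352.1°, groundspeed 136.5 kt
Leg 3: heading 271.1°; drift +3.1° → track 274.2°, groundspeed 116.1 kt
Leg 4: heading 271.9°; drift +3.2° → track 275.1°, groundspeed 116.2 kt
Leg 5: heading 357.7°; drift +7.8° → track 5.5°, groundspeed 141.1 kt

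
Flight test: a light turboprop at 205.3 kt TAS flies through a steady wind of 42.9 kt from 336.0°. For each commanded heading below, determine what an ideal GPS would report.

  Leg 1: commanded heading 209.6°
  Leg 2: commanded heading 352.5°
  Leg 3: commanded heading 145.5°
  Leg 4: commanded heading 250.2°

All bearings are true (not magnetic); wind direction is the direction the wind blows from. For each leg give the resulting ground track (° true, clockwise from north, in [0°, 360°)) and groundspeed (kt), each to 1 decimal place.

Leg 1: track=201.1°, groundspeed=233.3 kt
Leg 2: track=356.7°, groundspeed=164.6 kt
Leg 3: track=147.3°, groundspeed=247.6 kt
Leg 4: track=238.3°, groundspeed=206.6 kt

Leg 1: heading 209.6°; drift -8.5° → track 201.1°, groundspeed 233.3 kt
Leg 2: heading 352.5°; drift +4.2° → track 356.7°, groundspeed 164.6 kt
Leg 3: heading 145.5°; drift +1.8° → track 147.3°, groundspeed 247.6 kt
Leg 4: heading 250.2°; drift -11.9° → track 238.3°, groundspeed 206.6 kt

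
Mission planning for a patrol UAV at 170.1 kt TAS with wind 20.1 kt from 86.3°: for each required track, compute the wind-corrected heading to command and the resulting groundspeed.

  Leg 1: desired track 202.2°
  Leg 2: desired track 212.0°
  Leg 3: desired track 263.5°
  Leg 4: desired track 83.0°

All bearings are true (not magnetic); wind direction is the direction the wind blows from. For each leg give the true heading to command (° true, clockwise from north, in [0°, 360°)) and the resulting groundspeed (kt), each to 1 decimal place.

Leg 1: heading=196.1°, groundspeed=177.9 kt
Leg 2: heading=206.5°, groundspeed=181.0 kt
Leg 3: heading=263.2°, groundspeed=190.2 kt
Leg 4: heading=83.4°, groundspeed=150.0 kt

Leg 1: desired track 202.2°; wind correction -6.1° → command heading 196.1°, groundspeed 177.9 kt
Leg 2: desired track 212.0°; wind correction -5.5° → command heading 206.5°, groundspeed 181.0 kt
Leg 3: desired track 263.5°; wind correction -0.3° → command heading 263.2°, groundspeed 190.2 kt
Leg 4: desired track 83.0°; wind correction +0.4° → command heading 83.4°, groundspeed 150.0 kt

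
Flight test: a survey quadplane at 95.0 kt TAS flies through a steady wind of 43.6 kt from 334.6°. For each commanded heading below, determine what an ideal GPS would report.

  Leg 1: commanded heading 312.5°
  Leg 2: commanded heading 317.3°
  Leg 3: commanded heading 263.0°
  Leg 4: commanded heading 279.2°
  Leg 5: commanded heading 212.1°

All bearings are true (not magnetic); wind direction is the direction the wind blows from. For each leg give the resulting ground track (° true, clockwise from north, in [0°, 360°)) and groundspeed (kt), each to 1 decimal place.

Leg 1: track=295.8°, groundspeed=57.0 kt
Leg 2: track=303.6°, groundspeed=54.9 kt
Leg 3: track=236.0°, groundspeed=91.2 kt
Leg 4: track=252.1°, groundspeed=78.9 kt
Leg 5: track=194.9°, groundspeed=124.0 kt

Leg 1: heading 312.5°; drift -16.7° → track 295.8°, groundspeed 57.0 kt
Leg 2: heading 317.3°; drift -13.7° → track 303.6°, groundspeed 54.9 kt
Leg 3: heading 263.0°; drift -27.0° → track 236.0°, groundspeed 91.2 kt
Leg 4: heading 279.2°; drift -27.1° → track 252.1°, groundspeed 78.9 kt
Leg 5: heading 212.1°; drift -17.2° → track 194.9°, groundspeed 124.0 kt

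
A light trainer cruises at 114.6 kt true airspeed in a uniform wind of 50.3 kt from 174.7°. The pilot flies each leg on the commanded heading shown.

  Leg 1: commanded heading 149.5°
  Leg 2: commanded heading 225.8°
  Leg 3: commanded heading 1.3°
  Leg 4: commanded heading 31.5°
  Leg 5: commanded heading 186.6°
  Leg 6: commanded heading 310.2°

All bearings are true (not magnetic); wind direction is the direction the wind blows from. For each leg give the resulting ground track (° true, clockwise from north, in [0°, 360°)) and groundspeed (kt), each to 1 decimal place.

Leg 1: heading 149.5°; drift -17.2° → track 132.3°, groundspeed 72.3 kt
Leg 2: heading 225.8°; drift +25.2° → track 251.0°, groundspeed 91.8 kt
Leg 3: heading 1.3°; drift -2.0° → track 359.3°, groundspeed 164.7 kt
Leg 4: heading 31.5°; drift -11.0° → track 20.5°, groundspeed 157.8 kt
Leg 5: heading 186.6°; drift +9.0° → track 195.6°, groundspeed 66.2 kt
Leg 6: heading 310.2°; drift +13.2° → track 323.4°, groundspeed 154.6 kt

Leg 1: track=132.3°, groundspeed=72.3 kt
Leg 2: track=251.0°, groundspeed=91.8 kt
Leg 3: track=359.3°, groundspeed=164.7 kt
Leg 4: track=20.5°, groundspeed=157.8 kt
Leg 5: track=195.6°, groundspeed=66.2 kt
Leg 6: track=323.4°, groundspeed=154.6 kt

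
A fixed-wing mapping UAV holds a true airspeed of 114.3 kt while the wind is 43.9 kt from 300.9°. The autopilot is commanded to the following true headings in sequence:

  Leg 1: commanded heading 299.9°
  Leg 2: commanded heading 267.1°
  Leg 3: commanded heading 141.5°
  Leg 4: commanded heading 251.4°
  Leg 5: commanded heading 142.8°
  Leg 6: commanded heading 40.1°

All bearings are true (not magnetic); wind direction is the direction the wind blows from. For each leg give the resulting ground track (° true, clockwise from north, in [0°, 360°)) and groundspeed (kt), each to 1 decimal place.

Leg 1: heading 299.9°; drift -0.6° → track 299.3°, groundspeed 70.4 kt
Leg 2: heading 267.1°; drift -17.4° → track 249.7°, groundspeed 81.6 kt
Leg 3: heading 141.5°; drift -5.7° → track 135.8°, groundspeed 156.2 kt
Leg 4: heading 251.4°; drift -21.3° → track 230.1°, groundspeed 92.1 kt
Leg 5: heading 142.8°; drift -6.0° → track 136.8°, groundspeed 155.9 kt
Leg 6: heading 40.1°; drift +19.7° → track 59.8°, groundspeed 128.8 kt

Leg 1: track=299.3°, groundspeed=70.4 kt
Leg 2: track=249.7°, groundspeed=81.6 kt
Leg 3: track=135.8°, groundspeed=156.2 kt
Leg 4: track=230.1°, groundspeed=92.1 kt
Leg 5: track=136.8°, groundspeed=155.9 kt
Leg 6: track=59.8°, groundspeed=128.8 kt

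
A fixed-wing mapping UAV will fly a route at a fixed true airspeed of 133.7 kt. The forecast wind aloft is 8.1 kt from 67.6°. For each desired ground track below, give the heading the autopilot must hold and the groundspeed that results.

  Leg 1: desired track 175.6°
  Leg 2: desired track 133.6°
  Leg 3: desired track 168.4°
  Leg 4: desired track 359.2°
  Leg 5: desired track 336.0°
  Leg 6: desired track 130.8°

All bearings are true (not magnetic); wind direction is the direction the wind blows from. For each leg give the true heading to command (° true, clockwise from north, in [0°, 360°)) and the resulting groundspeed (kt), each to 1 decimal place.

Leg 1: heading=172.3°, groundspeed=136.0 kt
Leg 2: heading=130.4°, groundspeed=130.2 kt
Leg 3: heading=165.0°, groundspeed=135.0 kt
Leg 4: heading=2.4°, groundspeed=130.5 kt
Leg 5: heading=339.5°, groundspeed=133.7 kt
Leg 6: heading=127.7°, groundspeed=129.9 kt

Leg 1: desired track 175.6°; wind correction -3.3° → command heading 172.3°, groundspeed 136.0 kt
Leg 2: desired track 133.6°; wind correction -3.2° → command heading 130.4°, groundspeed 130.2 kt
Leg 3: desired track 168.4°; wind correction -3.4° → command heading 165.0°, groundspeed 135.0 kt
Leg 4: desired track 359.2°; wind correction +3.2° → command heading 2.4°, groundspeed 130.5 kt
Leg 5: desired track 336.0°; wind correction +3.5° → command heading 339.5°, groundspeed 133.7 kt
Leg 6: desired track 130.8°; wind correction -3.1° → command heading 127.7°, groundspeed 129.9 kt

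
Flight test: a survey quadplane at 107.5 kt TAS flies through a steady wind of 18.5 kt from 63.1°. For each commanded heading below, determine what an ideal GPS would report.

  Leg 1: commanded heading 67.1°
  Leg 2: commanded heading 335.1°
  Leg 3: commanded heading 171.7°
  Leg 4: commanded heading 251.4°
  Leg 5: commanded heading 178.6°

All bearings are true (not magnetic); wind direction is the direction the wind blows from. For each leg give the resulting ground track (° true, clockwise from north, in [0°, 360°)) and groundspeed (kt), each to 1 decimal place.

Leg 1: track=67.9°, groundspeed=89.1 kt
Leg 2: track=325.3°, groundspeed=108.4 kt
Leg 3: track=180.5°, groundspeed=114.7 kt
Leg 4: track=250.2°, groundspeed=125.8 kt
Leg 5: track=186.8°, groundspeed=116.7 kt

Leg 1: heading 67.1°; drift +0.8° → track 67.9°, groundspeed 89.1 kt
Leg 2: heading 335.1°; drift -9.8° → track 325.3°, groundspeed 108.4 kt
Leg 3: heading 171.7°; drift +8.8° → track 180.5°, groundspeed 114.7 kt
Leg 4: heading 251.4°; drift -1.2° → track 250.2°, groundspeed 125.8 kt
Leg 5: heading 178.6°; drift +8.2° → track 186.8°, groundspeed 116.7 kt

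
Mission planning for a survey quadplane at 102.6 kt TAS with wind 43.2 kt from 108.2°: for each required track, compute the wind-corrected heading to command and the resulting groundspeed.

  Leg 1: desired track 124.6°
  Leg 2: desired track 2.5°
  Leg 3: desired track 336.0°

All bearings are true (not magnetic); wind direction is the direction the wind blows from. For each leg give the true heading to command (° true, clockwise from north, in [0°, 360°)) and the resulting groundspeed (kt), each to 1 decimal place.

Leg 1: desired track 124.6°; wind correction -6.8° → command heading 117.8°, groundspeed 60.4 kt
Leg 2: desired track 2.5°; wind correction +23.9° → command heading 26.4°, groundspeed 105.5 kt
Leg 3: desired track 336.0°; wind correction +18.2° → command heading 354.2°, groundspeed 126.5 kt

Leg 1: heading=117.8°, groundspeed=60.4 kt
Leg 2: heading=26.4°, groundspeed=105.5 kt
Leg 3: heading=354.2°, groundspeed=126.5 kt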